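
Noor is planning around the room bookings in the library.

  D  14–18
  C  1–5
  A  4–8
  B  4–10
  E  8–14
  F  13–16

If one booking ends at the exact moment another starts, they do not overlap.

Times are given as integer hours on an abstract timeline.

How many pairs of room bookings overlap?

Check each pair: they overlap iff neither finishes before the other starts.
Sorted by start: C, A, B, E, F, D.
A starts before C ends → C and A overlap.
B starts before C ends → C and B overlap.
E starts after C ends, so C has no further overlaps.
B starts before A ends → A and B overlap.
E starts exactly when A ends (back-to-back, no overlap), so A has no further overlaps.
E starts before B ends → B and E overlap.
F starts after B ends, so B has no further overlaps.
F starts before E ends → E and F overlap.
D starts exactly when E ends (back-to-back, no overlap).
D starts before F ends → F and D overlap.
Overlapping pairs: A & B, A & C, B & C, B & E, D & F, E & F — 6 in total.

6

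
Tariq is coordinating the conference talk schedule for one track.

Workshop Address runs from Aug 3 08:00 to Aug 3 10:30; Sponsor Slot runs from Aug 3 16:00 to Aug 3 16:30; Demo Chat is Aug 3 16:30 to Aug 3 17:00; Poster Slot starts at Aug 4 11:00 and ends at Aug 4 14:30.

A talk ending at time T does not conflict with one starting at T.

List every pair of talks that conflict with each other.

none

Sorted by start: Workshop Address, Sponsor Slot, Demo Chat, Poster Slot.
Sponsor Slot starts after Workshop Address ends, so Workshop Address has no further overlaps.
Demo Chat starts exactly when Sponsor Slot ends (back-to-back, no overlap), so Sponsor Slot has no further overlaps.
Poster Slot starts after Demo Chat ends.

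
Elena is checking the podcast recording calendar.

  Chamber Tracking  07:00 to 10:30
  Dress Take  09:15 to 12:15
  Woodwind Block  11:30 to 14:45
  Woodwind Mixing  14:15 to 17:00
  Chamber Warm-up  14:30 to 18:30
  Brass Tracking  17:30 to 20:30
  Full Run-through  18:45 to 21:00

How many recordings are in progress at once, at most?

Sweep the timeline, counting +1 at each start and −1 at each end (ends before starts at a tie):
07:00 start Chamber Tracking → 1
09:15 start Dress Take → 2
10:30 end Chamber Tracking → 1
11:30 start Woodwind Block → 2
12:15 end Dress Take → 1
14:15 start Woodwind Mixing → 2
14:30 start Chamber Warm-up → 3
14:45 end Woodwind Block → 2
17:00 end Woodwind Mixing → 1
17:30 start Brass Tracking → 2
18:30 end Chamber Warm-up → 1
18:45 start Full Run-through → 2
20:30 end Brass Tracking → 1
21:00 end Full Run-through → 0
Peak is 3, at 14:30 (Chamber Warm-up, Woodwind Block, Woodwind Mixing).

3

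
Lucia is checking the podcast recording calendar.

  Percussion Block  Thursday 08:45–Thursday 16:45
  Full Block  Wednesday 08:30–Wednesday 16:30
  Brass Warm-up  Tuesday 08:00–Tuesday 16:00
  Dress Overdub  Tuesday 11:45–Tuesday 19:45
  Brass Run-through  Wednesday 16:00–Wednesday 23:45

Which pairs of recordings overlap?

Sorted by start: Brass Warm-up, Dress Overdub, Full Block, Brass Run-through, Percussion Block.
Dress Overdub starts before Brass Warm-up ends → Brass Warm-up and Dress Overdub overlap.
Full Block starts after Brass Warm-up ends; Brass Warm-up is clear from here.
Full Block starts after Dress Overdub ends; Dress Overdub is clear from here.
Brass Run-through starts before Full Block ends → Full Block and Brass Run-through overlap.
Percussion Block starts after Full Block ends.
Percussion Block starts after Brass Run-through ends.

Brass Run-through & Full Block, Brass Warm-up & Dress Overdub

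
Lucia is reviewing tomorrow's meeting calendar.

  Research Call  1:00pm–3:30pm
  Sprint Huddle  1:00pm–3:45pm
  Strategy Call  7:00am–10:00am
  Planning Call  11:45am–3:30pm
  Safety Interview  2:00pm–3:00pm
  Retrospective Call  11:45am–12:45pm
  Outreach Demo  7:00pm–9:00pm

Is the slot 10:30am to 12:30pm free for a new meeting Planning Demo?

Strategy Call: ends 10:00am at or before Planning Demo starts 10:30am → clear.
Retrospective Call: starts 11:45am before Planning Demo ends 12:30pm, and ends 12:45pm after Planning Demo starts 10:30am → overlap.
Planning Call: starts 11:45am before Planning Demo ends 12:30pm, and ends 3:30pm after Planning Demo starts 10:30am → overlap.
Sprint Huddle: starts 1:00pm at or after Planning Demo ends 12:30pm → clear.
Research Call: starts 1:00pm at or after Planning Demo ends 12:30pm → clear.
Safety Interview: starts 2:00pm at or after Planning Demo ends 12:30pm → clear.
Outreach Demo: starts 7:00pm at or after Planning Demo ends 12:30pm → clear.
Planning Demo overlaps Retrospective Call, Planning Call.

No — it overlaps Planning Call, Retrospective Call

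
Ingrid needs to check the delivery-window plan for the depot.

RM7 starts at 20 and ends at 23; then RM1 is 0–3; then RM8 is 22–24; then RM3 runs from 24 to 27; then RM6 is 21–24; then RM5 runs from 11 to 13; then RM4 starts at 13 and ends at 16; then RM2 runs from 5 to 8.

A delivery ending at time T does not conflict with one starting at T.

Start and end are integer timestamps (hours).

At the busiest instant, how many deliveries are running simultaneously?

3

Walk through starts and ends in time order (an end at T is processed before a start at T):
0 start RM1 → 1
3 end RM1 → 0
5 start RM2 → 1
8 end RM2 → 0
11 start RM5 → 1
13 end RM5 → 0
13 start RM4 → 1
16 end RM4 → 0
20 start RM7 → 1
21 start RM6 → 2
22 start RM8 → 3
23 end RM7 → 2
24 end RM6 → 1
24 end RM8 → 0
24 start RM3 → 1
27 end RM3 → 0
Peak is 3, at 22 (RM6, RM7, RM8).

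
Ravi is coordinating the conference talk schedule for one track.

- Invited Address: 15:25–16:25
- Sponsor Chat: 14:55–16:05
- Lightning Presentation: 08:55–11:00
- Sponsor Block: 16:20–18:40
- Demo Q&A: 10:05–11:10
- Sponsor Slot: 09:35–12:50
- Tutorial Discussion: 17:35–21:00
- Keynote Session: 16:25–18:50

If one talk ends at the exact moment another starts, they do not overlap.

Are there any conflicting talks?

Sorted by start: Lightning Presentation, Sponsor Slot, Demo Q&A, Sponsor Chat, Invited Address, Sponsor Block, Keynote Session, Tutorial Discussion.
Sponsor Slot starts before Lightning Presentation ends → Lightning Presentation and Sponsor Slot overlap.
That's a conflict, so the schedule is not conflict-free.

Yes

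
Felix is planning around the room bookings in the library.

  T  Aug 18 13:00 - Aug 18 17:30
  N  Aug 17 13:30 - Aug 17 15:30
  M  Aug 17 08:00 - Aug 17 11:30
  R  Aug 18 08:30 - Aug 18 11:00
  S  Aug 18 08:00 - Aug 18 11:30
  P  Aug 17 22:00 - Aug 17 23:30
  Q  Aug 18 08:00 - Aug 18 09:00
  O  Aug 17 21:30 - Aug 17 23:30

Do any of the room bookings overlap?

Sorted by start: M, N, O, P, Q, S, R, T.
N starts after M ends; M is clear from here.
O starts after N ends; N is clear from here.
P starts before O ends → O and P overlap.
That's a conflict, so the schedule is not conflict-free.

Yes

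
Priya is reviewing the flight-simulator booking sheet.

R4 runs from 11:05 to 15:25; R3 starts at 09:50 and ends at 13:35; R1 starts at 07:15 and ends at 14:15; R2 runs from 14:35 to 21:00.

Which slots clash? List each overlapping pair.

Sorted by start: R1, R3, R4, R2.
R3 starts before R1 ends → R1 and R3 overlap.
R4 starts before R1 ends → R1 and R4 overlap.
R2 starts after R1 ends.
R4 starts before R3 ends → R3 and R4 overlap.
R2 starts after R3 ends.
R2 starts before R4 ends → R4 and R2 overlap.

R1 & R3, R1 & R4, R2 & R4, R3 & R4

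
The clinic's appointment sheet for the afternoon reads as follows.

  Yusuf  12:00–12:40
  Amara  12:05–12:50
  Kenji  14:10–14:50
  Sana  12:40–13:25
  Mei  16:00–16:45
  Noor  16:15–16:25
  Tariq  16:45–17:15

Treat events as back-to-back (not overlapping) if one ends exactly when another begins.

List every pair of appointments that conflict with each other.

Amara & Sana, Amara & Yusuf, Mei & Noor

Sorted by start: Yusuf, Amara, Sana, Kenji, Mei, Noor, Tariq.
Amara starts before Yusuf ends → Yusuf and Amara overlap.
Sana starts exactly when Yusuf ends (back-to-back, no overlap), so Yusuf has no further overlaps.
Sana starts before Amara ends → Amara and Sana overlap.
Kenji starts after Amara ends, so Amara has no further overlaps.
Kenji starts after Sana ends, so Sana has no further overlaps.
Mei starts after Kenji ends, so Kenji has no further overlaps.
Noor starts before Mei ends → Mei and Noor overlap.
Tariq starts exactly when Mei ends (back-to-back, no overlap).
Tariq starts after Noor ends.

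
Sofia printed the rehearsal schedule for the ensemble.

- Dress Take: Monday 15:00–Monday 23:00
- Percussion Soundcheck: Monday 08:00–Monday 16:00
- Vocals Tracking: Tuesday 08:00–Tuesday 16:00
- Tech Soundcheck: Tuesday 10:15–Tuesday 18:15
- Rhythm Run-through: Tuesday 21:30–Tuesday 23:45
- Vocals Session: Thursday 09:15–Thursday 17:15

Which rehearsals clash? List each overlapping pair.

Dress Take & Percussion Soundcheck, Tech Soundcheck & Vocals Tracking

Check each pair: they overlap iff neither finishes before the other starts.
Sorted by start: Percussion Soundcheck, Dress Take, Vocals Tracking, Tech Soundcheck, Rhythm Run-through, Vocals Session.
Dress Take starts before Percussion Soundcheck ends → Percussion Soundcheck and Dress Take overlap.
Vocals Tracking starts after Percussion Soundcheck ends, so Percussion Soundcheck has no further overlaps.
Vocals Tracking starts after Dress Take ends, so Dress Take has no further overlaps.
Tech Soundcheck starts before Vocals Tracking ends → Vocals Tracking and Tech Soundcheck overlap.
Rhythm Run-through starts after Vocals Tracking ends, so Vocals Tracking has no further overlaps.
Rhythm Run-through starts after Tech Soundcheck ends, so Tech Soundcheck has no further overlaps.
Vocals Session starts after Rhythm Run-through ends.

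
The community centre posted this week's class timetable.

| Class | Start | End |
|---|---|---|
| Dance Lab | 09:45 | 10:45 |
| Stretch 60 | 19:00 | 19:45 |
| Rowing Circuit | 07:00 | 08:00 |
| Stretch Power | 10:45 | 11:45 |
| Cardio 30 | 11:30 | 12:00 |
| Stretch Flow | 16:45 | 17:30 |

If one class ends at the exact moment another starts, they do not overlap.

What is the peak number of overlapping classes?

2

Walk through starts and ends in time order (an end at T is processed before a start at T):
07:00 start Rowing Circuit → 1
08:00 end Rowing Circuit → 0
09:45 start Dance Lab → 1
10:45 end Dance Lab → 0
10:45 start Stretch Power → 1
11:30 start Cardio 30 → 2
11:45 end Stretch Power → 1
12:00 end Cardio 30 → 0
16:45 start Stretch Flow → 1
17:30 end Stretch Flow → 0
19:00 start Stretch 60 → 1
19:45 end Stretch 60 → 0
Peak is 2, at 11:30 (Cardio 30, Stretch Power).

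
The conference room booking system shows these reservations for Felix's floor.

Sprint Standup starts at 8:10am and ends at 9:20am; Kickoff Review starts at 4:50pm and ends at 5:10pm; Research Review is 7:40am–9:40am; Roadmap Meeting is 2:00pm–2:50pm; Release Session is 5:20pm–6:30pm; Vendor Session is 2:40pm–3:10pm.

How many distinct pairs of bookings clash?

2

Sorted by start: Research Review, Sprint Standup, Roadmap Meeting, Vendor Session, Kickoff Review, Release Session.
Sprint Standup starts before Research Review ends → Research Review and Sprint Standup overlap.
Roadmap Meeting starts after Research Review ends; Research Review is clear from here.
Roadmap Meeting starts after Sprint Standup ends; Sprint Standup is clear from here.
Vendor Session starts before Roadmap Meeting ends → Roadmap Meeting and Vendor Session overlap.
Kickoff Review starts after Roadmap Meeting ends; Roadmap Meeting is clear from here.
Kickoff Review starts after Vendor Session ends; Vendor Session is clear from here.
Release Session starts after Kickoff Review ends.
Overlapping pairs: Research Review & Sprint Standup, Roadmap Meeting & Vendor Session — 2 in total.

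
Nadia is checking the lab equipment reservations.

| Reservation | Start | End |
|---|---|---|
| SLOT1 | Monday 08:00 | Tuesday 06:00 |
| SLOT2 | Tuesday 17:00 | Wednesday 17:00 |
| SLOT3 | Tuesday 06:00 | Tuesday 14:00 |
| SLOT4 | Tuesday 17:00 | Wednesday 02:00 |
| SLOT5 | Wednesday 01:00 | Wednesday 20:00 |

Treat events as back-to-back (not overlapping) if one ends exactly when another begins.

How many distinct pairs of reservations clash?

3

Sorted by start: SLOT1, SLOT3, SLOT2, SLOT4, SLOT5.
SLOT3 starts exactly when SLOT1 ends (back-to-back, no overlap), so nothing later overlaps SLOT1 either.
SLOT2 starts after SLOT3 ends, so nothing later overlaps SLOT3 either.
SLOT4 starts before SLOT2 ends → SLOT2 and SLOT4 overlap.
SLOT5 starts before SLOT2 ends → SLOT2 and SLOT5 overlap.
SLOT5 starts before SLOT4 ends → SLOT4 and SLOT5 overlap.
Overlapping pairs: SLOT2 & SLOT4, SLOT2 & SLOT5, SLOT4 & SLOT5 — 3 in total.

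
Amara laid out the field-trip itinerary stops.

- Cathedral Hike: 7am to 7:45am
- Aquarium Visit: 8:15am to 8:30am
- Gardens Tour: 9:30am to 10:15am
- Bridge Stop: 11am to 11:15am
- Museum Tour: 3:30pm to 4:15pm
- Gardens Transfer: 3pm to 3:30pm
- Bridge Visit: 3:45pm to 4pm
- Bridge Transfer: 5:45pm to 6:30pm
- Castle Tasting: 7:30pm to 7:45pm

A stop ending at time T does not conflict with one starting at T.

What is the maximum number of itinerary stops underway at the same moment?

Sweep the timeline, counting +1 at each start and −1 at each end (ends before starts at a tie):
7am start Cathedral Hike → 1
7:45am end Cathedral Hike → 0
8:15am start Aquarium Visit → 1
8:30am end Aquarium Visit → 0
9:30am start Gardens Tour → 1
10:15am end Gardens Tour → 0
11am start Bridge Stop → 1
11:15am end Bridge Stop → 0
3pm start Gardens Transfer → 1
3:30pm end Gardens Transfer → 0
3:30pm start Museum Tour → 1
3:45pm start Bridge Visit → 2
4pm end Bridge Visit → 1
4:15pm end Museum Tour → 0
5:45pm start Bridge Transfer → 1
6:30pm end Bridge Transfer → 0
7:30pm start Castle Tasting → 1
7:45pm end Castle Tasting → 0
Peak is 2, at 3:45pm (Bridge Visit, Museum Tour).

2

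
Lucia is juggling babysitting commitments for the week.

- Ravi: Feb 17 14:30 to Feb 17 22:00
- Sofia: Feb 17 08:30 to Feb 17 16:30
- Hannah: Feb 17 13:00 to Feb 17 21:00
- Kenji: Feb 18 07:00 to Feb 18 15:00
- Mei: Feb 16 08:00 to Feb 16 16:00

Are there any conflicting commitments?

Yes

Sorted by start: Mei, Sofia, Hannah, Ravi, Kenji.
Sofia starts after Mei ends, so Mei has no further overlaps.
Hannah starts before Sofia ends → Sofia and Hannah overlap.
That's a conflict, so the schedule is not conflict-free.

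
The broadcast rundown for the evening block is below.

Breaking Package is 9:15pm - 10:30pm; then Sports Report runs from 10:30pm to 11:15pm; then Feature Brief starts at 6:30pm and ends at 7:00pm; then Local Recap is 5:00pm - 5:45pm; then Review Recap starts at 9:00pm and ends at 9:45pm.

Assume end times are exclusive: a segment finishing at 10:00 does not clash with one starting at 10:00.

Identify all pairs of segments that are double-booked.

Breaking Package & Review Recap

Two intervals overlap when each starts before the other ends.
Sorted by start: Local Recap, Feature Brief, Review Recap, Breaking Package, Sports Report.
Feature Brief starts after Local Recap ends — done with Local Recap.
Review Recap starts after Feature Brief ends — done with Feature Brief.
Breaking Package starts before Review Recap ends → Review Recap and Breaking Package overlap.
Sports Report starts after Review Recap ends.
Sports Report starts exactly when Breaking Package ends (back-to-back, no overlap).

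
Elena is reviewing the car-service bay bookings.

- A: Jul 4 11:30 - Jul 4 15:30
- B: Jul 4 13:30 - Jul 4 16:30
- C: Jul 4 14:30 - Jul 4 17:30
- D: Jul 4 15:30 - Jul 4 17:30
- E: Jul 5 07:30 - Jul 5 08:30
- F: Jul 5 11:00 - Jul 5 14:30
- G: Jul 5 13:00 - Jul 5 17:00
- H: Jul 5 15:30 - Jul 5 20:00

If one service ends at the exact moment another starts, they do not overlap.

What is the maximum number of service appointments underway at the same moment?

Sort all start/end points and keep a running count:
Jul 4 11:30 start A → 1
Jul 4 13:30 start B → 2
Jul 4 14:30 start C → 3
Jul 4 15:30 end A → 2
Jul 4 15:30 start D → 3
Jul 4 16:30 end B → 2
Jul 4 17:30 end C → 1
Jul 4 17:30 end D → 0
Jul 5 07:30 start E → 1
Jul 5 08:30 end E → 0
Jul 5 11:00 start F → 1
Jul 5 13:00 start G → 2
Jul 5 14:30 end F → 1
Jul 5 15:30 start H → 2
Jul 5 17:00 end G → 1
Jul 5 20:00 end H → 0
Peak is 3, at Jul 4 14:30 (A, B, C).

3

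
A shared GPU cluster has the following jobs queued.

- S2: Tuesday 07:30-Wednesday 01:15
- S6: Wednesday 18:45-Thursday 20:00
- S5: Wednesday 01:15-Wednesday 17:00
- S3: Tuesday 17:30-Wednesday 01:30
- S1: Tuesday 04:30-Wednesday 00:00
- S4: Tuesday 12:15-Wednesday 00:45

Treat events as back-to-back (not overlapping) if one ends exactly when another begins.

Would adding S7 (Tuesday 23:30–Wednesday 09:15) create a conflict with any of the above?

S1: starts Tuesday 04:30 before S7 ends Wednesday 09:15, and ends Wednesday 00:00 after S7 starts Tuesday 23:30 → overlap.
S2: starts Tuesday 07:30 before S7 ends Wednesday 09:15, and ends Wednesday 01:15 after S7 starts Tuesday 23:30 → overlap.
S4: starts Tuesday 12:15 before S7 ends Wednesday 09:15, and ends Wednesday 00:45 after S7 starts Tuesday 23:30 → overlap.
S3: starts Tuesday 17:30 before S7 ends Wednesday 09:15, and ends Wednesday 01:30 after S7 starts Tuesday 23:30 → overlap.
S5: starts Wednesday 01:15 before S7 ends Wednesday 09:15, and ends Wednesday 17:00 after S7 starts Tuesday 23:30 → overlap.
S6: starts Wednesday 18:45 at or after S7 ends Wednesday 09:15 → clear.
S7 overlaps S1, S2, S3, S4, S5.

Yes — it overlaps S1, S2, S3, S4, S5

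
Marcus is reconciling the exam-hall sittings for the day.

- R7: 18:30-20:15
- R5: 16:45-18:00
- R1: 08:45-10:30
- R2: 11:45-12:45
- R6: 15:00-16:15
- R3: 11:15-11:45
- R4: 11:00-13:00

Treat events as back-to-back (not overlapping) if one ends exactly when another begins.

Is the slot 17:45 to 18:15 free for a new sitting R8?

R1: ends 10:30 at or before R8 starts 17:45 → clear.
R4: ends 13:00 at or before R8 starts 17:45 → clear.
R3: ends 11:45 at or before R8 starts 17:45 → clear.
R2: ends 12:45 at or before R8 starts 17:45 → clear.
R6: ends 16:15 at or before R8 starts 17:45 → clear.
R5: starts 16:45 before R8 ends 18:15, and ends 18:00 after R8 starts 17:45 → overlap.
R7: starts 18:30 at or after R8 ends 18:15 → clear.
R8 overlaps R5.

No — it overlaps R5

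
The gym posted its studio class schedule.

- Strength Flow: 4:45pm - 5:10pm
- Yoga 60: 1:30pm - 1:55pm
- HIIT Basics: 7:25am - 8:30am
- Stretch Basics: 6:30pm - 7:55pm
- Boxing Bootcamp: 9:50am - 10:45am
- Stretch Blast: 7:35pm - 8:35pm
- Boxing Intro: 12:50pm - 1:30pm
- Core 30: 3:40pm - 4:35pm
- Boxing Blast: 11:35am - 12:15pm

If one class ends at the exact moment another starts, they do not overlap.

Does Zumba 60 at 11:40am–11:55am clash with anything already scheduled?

Yes — it overlaps Boxing Blast

HIIT Basics: ends 8:30am at or before Zumba 60 starts 11:40am → clear.
Boxing Bootcamp: ends 10:45am at or before Zumba 60 starts 11:40am → clear.
Boxing Blast: starts 11:35am before Zumba 60 ends 11:55am, and ends 12:15pm after Zumba 60 starts 11:40am → overlap.
Boxing Intro: starts 12:50pm at or after Zumba 60 ends 11:55am → clear.
Yoga 60: starts 1:30pm at or after Zumba 60 ends 11:55am → clear.
Core 30: starts 3:40pm at or after Zumba 60 ends 11:55am → clear.
Strength Flow: starts 4:45pm at or after Zumba 60 ends 11:55am → clear.
Stretch Basics: starts 6:30pm at or after Zumba 60 ends 11:55am → clear.
Stretch Blast: starts 7:35pm at or after Zumba 60 ends 11:55am → clear.
Zumba 60 overlaps Boxing Blast.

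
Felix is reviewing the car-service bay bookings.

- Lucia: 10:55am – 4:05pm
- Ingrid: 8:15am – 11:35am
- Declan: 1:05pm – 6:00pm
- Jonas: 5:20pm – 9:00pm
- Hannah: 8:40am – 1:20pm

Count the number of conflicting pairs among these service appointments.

6

Sorted by start: Ingrid, Hannah, Lucia, Declan, Jonas.
Hannah starts before Ingrid ends → Ingrid and Hannah overlap.
Lucia starts before Ingrid ends → Ingrid and Lucia overlap.
Declan starts after Ingrid ends, so nothing later overlaps Ingrid either.
Lucia starts before Hannah ends → Hannah and Lucia overlap.
Declan starts before Hannah ends → Hannah and Declan overlap.
Jonas starts after Hannah ends.
Declan starts before Lucia ends → Lucia and Declan overlap.
Jonas starts after Lucia ends.
Jonas starts before Declan ends → Declan and Jonas overlap.
Overlapping pairs: Declan & Hannah, Declan & Jonas, Declan & Lucia, Hannah & Ingrid, Hannah & Lucia, Ingrid & Lucia — 6 in total.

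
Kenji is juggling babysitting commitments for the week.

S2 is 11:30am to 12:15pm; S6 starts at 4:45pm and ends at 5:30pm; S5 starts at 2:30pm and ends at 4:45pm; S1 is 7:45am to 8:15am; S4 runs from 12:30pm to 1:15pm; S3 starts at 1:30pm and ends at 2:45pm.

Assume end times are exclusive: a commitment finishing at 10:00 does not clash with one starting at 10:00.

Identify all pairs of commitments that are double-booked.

S3 & S5

Sorted by start: S1, S2, S4, S3, S5, S6.
S2 starts after S1 ends, so nothing later overlaps S1 either.
S4 starts after S2 ends, so nothing later overlaps S2 either.
S3 starts after S4 ends, so nothing later overlaps S4 either.
S5 starts before S3 ends → S3 and S5 overlap.
S6 starts after S3 ends.
S6 starts exactly when S5 ends (back-to-back, no overlap).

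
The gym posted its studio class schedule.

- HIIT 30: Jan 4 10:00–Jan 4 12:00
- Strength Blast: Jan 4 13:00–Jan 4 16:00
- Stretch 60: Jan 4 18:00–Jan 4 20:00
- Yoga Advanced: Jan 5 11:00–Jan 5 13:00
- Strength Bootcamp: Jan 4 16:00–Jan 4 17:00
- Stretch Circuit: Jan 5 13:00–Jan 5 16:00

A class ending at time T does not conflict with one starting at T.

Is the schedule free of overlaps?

Sorted by start: HIIT 30, Strength Blast, Strength Bootcamp, Stretch 60, Yoga Advanced, Stretch Circuit.
Strength Blast starts after HIIT 30 ends, so nothing later overlaps HIIT 30 either.
Strength Bootcamp starts exactly when Strength Blast ends (back-to-back, no overlap), so nothing later overlaps Strength Blast either.
Stretch 60 starts after Strength Bootcamp ends, so nothing later overlaps Strength Bootcamp either.
Yoga Advanced starts after Stretch 60 ends, so nothing later overlaps Stretch 60 either.
Stretch Circuit starts exactly when Yoga Advanced ends (back-to-back, no overlap).
Every pair is clear; the schedule has no overlaps.

Yes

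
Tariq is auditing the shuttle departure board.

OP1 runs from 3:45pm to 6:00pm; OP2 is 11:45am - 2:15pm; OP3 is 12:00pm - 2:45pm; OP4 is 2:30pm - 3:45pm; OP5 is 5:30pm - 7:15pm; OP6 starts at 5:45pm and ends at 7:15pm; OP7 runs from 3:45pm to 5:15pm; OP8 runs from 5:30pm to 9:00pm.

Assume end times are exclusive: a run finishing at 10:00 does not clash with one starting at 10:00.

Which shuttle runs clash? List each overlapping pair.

Sorted by start: OP2, OP3, OP4, OP1, OP7, OP5, OP8, OP6.
OP3 starts before OP2 ends → OP2 and OP3 overlap.
OP4 starts after OP2 ends — done with OP2.
OP4 starts before OP3 ends → OP3 and OP4 overlap.
OP1 starts after OP3 ends — done with OP3.
OP1 starts exactly when OP4 ends (back-to-back, no overlap) — done with OP4.
OP7 starts before OP1 ends → OP1 and OP7 overlap.
OP5 starts before OP1 ends → OP1 and OP5 overlap.
OP8 starts before OP1 ends → OP1 and OP8 overlap.
OP6 starts before OP1 ends → OP1 and OP6 overlap.
OP5 starts after OP7 ends — done with OP7.
OP8 starts before OP5 ends → OP5 and OP8 overlap.
OP6 starts before OP5 ends → OP5 and OP6 overlap.
OP6 starts before OP8 ends → OP8 and OP6 overlap.

OP1 & OP5, OP1 & OP6, OP1 & OP7, OP1 & OP8, OP2 & OP3, OP3 & OP4, OP5 & OP6, OP5 & OP8, OP6 & OP8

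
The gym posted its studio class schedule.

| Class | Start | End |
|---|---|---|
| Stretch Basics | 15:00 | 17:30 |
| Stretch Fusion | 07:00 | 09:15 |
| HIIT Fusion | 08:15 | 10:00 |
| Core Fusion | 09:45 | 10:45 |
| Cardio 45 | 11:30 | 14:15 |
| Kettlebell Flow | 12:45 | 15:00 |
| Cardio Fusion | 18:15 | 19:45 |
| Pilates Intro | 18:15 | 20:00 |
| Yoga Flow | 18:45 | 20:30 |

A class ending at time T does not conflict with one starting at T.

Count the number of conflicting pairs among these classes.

Two intervals overlap when each starts before the other ends.
Sorted by start: Stretch Fusion, HIIT Fusion, Core Fusion, Cardio 45, Kettlebell Flow, Stretch Basics, Cardio Fusion, Pilates Intro, Yoga Flow.
HIIT Fusion starts before Stretch Fusion ends → Stretch Fusion and HIIT Fusion overlap.
Core Fusion starts after Stretch Fusion ends; Stretch Fusion is clear from here.
Core Fusion starts before HIIT Fusion ends → HIIT Fusion and Core Fusion overlap.
Cardio 45 starts after HIIT Fusion ends; HIIT Fusion is clear from here.
Cardio 45 starts after Core Fusion ends; Core Fusion is clear from here.
Kettlebell Flow starts before Cardio 45 ends → Cardio 45 and Kettlebell Flow overlap.
Stretch Basics starts after Cardio 45 ends; Cardio 45 is clear from here.
Stretch Basics starts exactly when Kettlebell Flow ends (back-to-back, no overlap); Kettlebell Flow is clear from here.
Cardio Fusion starts after Stretch Basics ends; Stretch Basics is clear from here.
Pilates Intro starts before Cardio Fusion ends → Cardio Fusion and Pilates Intro overlap.
Yoga Flow starts before Cardio Fusion ends → Cardio Fusion and Yoga Flow overlap.
Yoga Flow starts before Pilates Intro ends → Pilates Intro and Yoga Flow overlap.
Overlapping pairs: Cardio 45 & Kettlebell Flow, Cardio Fusion & Pilates Intro, Cardio Fusion & Yoga Flow, Core Fusion & HIIT Fusion, HIIT Fusion & Stretch Fusion, Pilates Intro & Yoga Flow — 6 in total.

6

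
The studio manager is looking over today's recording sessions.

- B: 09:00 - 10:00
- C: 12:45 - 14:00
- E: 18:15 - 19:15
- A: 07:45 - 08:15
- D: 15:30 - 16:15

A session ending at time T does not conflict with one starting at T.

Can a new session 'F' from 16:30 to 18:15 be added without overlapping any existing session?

A: ends 08:15 at or before F starts 16:30 → clear.
B: ends 10:00 at or before F starts 16:30 → clear.
C: ends 14:00 at or before F starts 16:30 → clear.
D: ends 16:15 at or before F starts 16:30 → clear.
E: starts 18:15 at or after F ends 18:15 → clear.

Yes — the slot is free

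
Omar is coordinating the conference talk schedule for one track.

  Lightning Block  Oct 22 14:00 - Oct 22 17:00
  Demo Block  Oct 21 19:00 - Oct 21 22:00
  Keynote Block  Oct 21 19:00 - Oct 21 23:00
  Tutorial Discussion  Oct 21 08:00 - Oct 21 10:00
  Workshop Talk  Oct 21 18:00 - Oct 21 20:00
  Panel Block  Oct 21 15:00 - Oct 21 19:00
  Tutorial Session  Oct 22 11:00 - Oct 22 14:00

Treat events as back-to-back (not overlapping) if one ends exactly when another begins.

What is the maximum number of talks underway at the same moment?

Sort all start/end points and keep a running count:
Oct 21 08:00 start Tutorial Discussion → 1
Oct 21 10:00 end Tutorial Discussion → 0
Oct 21 15:00 start Panel Block → 1
Oct 21 18:00 start Workshop Talk → 2
Oct 21 19:00 end Panel Block → 1
Oct 21 19:00 start Demo Block → 2
Oct 21 19:00 start Keynote Block → 3
Oct 21 20:00 end Workshop Talk → 2
Oct 21 22:00 end Demo Block → 1
Oct 21 23:00 end Keynote Block → 0
Oct 22 11:00 start Tutorial Session → 1
Oct 22 14:00 end Tutorial Session → 0
Oct 22 14:00 start Lightning Block → 1
Oct 22 17:00 end Lightning Block → 0
Peak is 3, at Oct 21 19:00 (Demo Block, Keynote Block, Workshop Talk).

3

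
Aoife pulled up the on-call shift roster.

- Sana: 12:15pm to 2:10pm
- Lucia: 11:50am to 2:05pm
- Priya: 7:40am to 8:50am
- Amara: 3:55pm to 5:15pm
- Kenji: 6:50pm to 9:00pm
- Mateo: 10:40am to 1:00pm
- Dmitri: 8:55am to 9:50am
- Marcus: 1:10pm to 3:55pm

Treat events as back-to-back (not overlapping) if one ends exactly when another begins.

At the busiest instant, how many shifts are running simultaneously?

Walk through starts and ends in time order (an end at T is processed before a start at T):
7:40am start Priya → 1
8:50am end Priya → 0
8:55am start Dmitri → 1
9:50am end Dmitri → 0
10:40am start Mateo → 1
11:50am start Lucia → 2
12:15pm start Sana → 3
1:00pm end Mateo → 2
1:10pm start Marcus → 3
2:05pm end Lucia → 2
2:10pm end Sana → 1
3:55pm end Marcus → 0
3:55pm start Amara → 1
5:15pm end Amara → 0
6:50pm start Kenji → 1
9:00pm end Kenji → 0
Peak is 3, at 12:15pm (Lucia, Mateo, Sana).

3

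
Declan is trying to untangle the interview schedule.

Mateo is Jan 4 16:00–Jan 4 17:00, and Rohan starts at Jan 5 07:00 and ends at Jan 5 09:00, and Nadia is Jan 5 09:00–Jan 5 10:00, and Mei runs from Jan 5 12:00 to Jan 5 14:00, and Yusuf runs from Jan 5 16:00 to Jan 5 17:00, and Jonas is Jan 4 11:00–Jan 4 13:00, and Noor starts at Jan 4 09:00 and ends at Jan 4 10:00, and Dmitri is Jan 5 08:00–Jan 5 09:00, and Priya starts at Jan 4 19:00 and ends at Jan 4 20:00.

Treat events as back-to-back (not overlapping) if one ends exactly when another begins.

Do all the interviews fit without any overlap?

No

Sorted by start: Noor, Jonas, Mateo, Priya, Rohan, Dmitri, Nadia, Mei, Yusuf.
Jonas starts after Noor ends, so nothing later overlaps Noor either.
Mateo starts after Jonas ends, so nothing later overlaps Jonas either.
Priya starts after Mateo ends, so nothing later overlaps Mateo either.
Rohan starts after Priya ends, so nothing later overlaps Priya either.
Dmitri starts before Rohan ends → Rohan and Dmitri overlap.
That's a conflict, so the schedule is not conflict-free.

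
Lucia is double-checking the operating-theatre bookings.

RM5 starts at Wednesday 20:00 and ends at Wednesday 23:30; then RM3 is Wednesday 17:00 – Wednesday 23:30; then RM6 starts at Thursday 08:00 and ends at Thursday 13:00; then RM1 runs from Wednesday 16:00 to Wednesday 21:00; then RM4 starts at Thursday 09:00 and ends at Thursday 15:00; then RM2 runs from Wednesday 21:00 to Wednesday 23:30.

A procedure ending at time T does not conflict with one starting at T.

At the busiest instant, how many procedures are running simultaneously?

3

Sort all start/end points and keep a running count:
Wednesday 16:00 start RM1 → 1
Wednesday 17:00 start RM3 → 2
Wednesday 20:00 start RM5 → 3
Wednesday 21:00 end RM1 → 2
Wednesday 21:00 start RM2 → 3
Wednesday 23:30 end RM2 → 2
Wednesday 23:30 end RM3 → 1
Wednesday 23:30 end RM5 → 0
Thursday 08:00 start RM6 → 1
Thursday 09:00 start RM4 → 2
Thursday 13:00 end RM6 → 1
Thursday 15:00 end RM4 → 0
Peak is 3, at Wednesday 20:00 (RM1, RM3, RM5).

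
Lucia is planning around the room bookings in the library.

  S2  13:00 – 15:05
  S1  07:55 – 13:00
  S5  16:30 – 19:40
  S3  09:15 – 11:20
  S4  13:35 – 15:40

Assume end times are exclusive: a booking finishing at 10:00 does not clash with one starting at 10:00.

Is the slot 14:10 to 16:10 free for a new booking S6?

No — it overlaps S2, S4

S1: ends 13:00 at or before S6 starts 14:10 → clear.
S3: ends 11:20 at or before S6 starts 14:10 → clear.
S2: starts 13:00 before S6 ends 16:10, and ends 15:05 after S6 starts 14:10 → overlap.
S4: starts 13:35 before S6 ends 16:10, and ends 15:40 after S6 starts 14:10 → overlap.
S5: starts 16:30 at or after S6 ends 16:10 → clear.
S6 overlaps S2, S4.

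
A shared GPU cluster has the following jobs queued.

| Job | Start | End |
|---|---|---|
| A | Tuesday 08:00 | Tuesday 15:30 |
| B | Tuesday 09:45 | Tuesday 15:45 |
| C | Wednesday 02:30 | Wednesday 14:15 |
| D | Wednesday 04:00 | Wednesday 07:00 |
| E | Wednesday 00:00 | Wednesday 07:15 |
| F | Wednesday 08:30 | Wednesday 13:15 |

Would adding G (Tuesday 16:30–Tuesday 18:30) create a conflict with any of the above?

A: ends Tuesday 15:30 at or before G starts Tuesday 16:30 → clear.
B: ends Tuesday 15:45 at or before G starts Tuesday 16:30 → clear.
E: starts Wednesday 00:00 at or after G ends Tuesday 18:30 → clear.
C: starts Wednesday 02:30 at or after G ends Tuesday 18:30 → clear.
D: starts Wednesday 04:00 at or after G ends Tuesday 18:30 → clear.
F: starts Wednesday 08:30 at or after G ends Tuesday 18:30 → clear.

No — it doesn't clash with anything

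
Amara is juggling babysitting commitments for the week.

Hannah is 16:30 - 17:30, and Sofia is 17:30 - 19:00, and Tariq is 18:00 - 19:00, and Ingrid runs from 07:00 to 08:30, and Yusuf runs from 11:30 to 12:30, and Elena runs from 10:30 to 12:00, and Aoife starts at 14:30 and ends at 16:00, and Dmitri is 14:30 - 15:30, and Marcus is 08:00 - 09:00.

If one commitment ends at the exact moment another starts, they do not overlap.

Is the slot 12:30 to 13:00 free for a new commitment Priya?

Ingrid: ends 08:30 at or before Priya starts 12:30 → clear.
Marcus: ends 09:00 at or before Priya starts 12:30 → clear.
Elena: ends 12:00 at or before Priya starts 12:30 → clear.
Yusuf: ends 12:30 at or before Priya starts 12:30 → clear.
Dmitri: starts 14:30 at or after Priya ends 13:00 → clear.
Aoife: starts 14:30 at or after Priya ends 13:00 → clear.
Hannah: starts 16:30 at or after Priya ends 13:00 → clear.
Sofia: starts 17:30 at or after Priya ends 13:00 → clear.
Tariq: starts 18:00 at or after Priya ends 13:00 → clear.

Yes — the slot is free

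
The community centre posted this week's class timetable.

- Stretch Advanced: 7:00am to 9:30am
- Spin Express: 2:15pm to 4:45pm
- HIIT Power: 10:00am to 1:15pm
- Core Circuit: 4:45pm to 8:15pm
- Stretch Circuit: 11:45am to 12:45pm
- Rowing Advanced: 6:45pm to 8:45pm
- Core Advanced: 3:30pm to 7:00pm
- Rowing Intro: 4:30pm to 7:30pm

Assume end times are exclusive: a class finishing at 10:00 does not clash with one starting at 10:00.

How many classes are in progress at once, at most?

Walk through starts and ends in time order (an end at T is processed before a start at T):
7:00am start Stretch Advanced → 1
9:30am end Stretch Advanced → 0
10:00am start HIIT Power → 1
11:45am start Stretch Circuit → 2
12:45pm end Stretch Circuit → 1
1:15pm end HIIT Power → 0
2:15pm start Spin Express → 1
3:30pm start Core Advanced → 2
4:30pm start Rowing Intro → 3
4:45pm end Spin Express → 2
4:45pm start Core Circuit → 3
6:45pm start Rowing Advanced → 4
7:00pm end Core Advanced → 3
7:30pm end Rowing Intro → 2
8:15pm end Core Circuit → 1
8:45pm end Rowing Advanced → 0
Peak is 4, at 6:45pm (Core Advanced, Core Circuit, Rowing Advanced, Rowing Intro).

4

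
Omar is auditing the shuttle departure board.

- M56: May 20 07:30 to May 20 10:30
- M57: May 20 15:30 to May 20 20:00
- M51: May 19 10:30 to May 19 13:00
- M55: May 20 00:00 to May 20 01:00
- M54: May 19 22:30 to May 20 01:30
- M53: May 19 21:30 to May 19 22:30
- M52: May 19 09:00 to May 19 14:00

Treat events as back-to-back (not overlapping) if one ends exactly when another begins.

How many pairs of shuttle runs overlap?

Sorted by start: M52, M51, M53, M54, M55, M56, M57.
M51 starts before M52 ends → M52 and M51 overlap.
M53 starts after M52 ends — done with M52.
M53 starts after M51 ends — done with M51.
M54 starts exactly when M53 ends (back-to-back, no overlap) — done with M53.
M55 starts before M54 ends → M54 and M55 overlap.
M56 starts after M54 ends — done with M54.
M56 starts after M55 ends — done with M55.
M57 starts after M56 ends.
Overlapping pairs: M51 & M52, M54 & M55 — 2 in total.

2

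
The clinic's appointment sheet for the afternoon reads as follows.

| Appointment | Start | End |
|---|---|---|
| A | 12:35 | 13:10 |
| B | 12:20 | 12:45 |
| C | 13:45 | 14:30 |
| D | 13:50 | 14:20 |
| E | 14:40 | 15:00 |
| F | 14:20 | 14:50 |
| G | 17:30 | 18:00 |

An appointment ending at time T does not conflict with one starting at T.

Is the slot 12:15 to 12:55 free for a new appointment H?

B: starts 12:20 before H ends 12:55, and ends 12:45 after H starts 12:15 → overlap.
A: starts 12:35 before H ends 12:55, and ends 13:10 after H starts 12:15 → overlap.
C: starts 13:45 at or after H ends 12:55 → clear.
D: starts 13:50 at or after H ends 12:55 → clear.
F: starts 14:20 at or after H ends 12:55 → clear.
E: starts 14:40 at or after H ends 12:55 → clear.
G: starts 17:30 at or after H ends 12:55 → clear.
H overlaps A, B.

No — it overlaps A, B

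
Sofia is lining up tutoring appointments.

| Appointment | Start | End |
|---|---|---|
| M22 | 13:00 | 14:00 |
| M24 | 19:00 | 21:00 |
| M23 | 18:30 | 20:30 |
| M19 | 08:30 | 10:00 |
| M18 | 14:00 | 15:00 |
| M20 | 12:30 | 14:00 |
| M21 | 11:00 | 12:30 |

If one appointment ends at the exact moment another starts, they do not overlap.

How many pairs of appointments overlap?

2

Sorted by start: M19, M21, M20, M22, M18, M23, M24.
M21 starts after M19 ends, so M19 has no further overlaps.
M20 starts exactly when M21 ends (back-to-back, no overlap), so M21 has no further overlaps.
M22 starts before M20 ends → M20 and M22 overlap.
M18 starts exactly when M20 ends (back-to-back, no overlap), so M20 has no further overlaps.
M18 starts exactly when M22 ends (back-to-back, no overlap), so M22 has no further overlaps.
M23 starts after M18 ends, so M18 has no further overlaps.
M24 starts before M23 ends → M23 and M24 overlap.
Overlapping pairs: M20 & M22, M23 & M24 — 2 in total.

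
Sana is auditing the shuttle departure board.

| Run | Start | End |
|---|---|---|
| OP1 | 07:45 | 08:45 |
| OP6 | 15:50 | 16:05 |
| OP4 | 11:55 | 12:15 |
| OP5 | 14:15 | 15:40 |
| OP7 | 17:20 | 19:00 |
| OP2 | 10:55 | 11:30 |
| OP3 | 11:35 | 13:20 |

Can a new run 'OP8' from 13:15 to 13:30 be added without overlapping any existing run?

OP1: ends 08:45 at or before OP8 starts 13:15 → clear.
OP2: ends 11:30 at or before OP8 starts 13:15 → clear.
OP3: starts 11:35 before OP8 ends 13:30, and ends 13:20 after OP8 starts 13:15 → overlap.
OP4: ends 12:15 at or before OP8 starts 13:15 → clear.
OP5: starts 14:15 at or after OP8 ends 13:30 → clear.
OP6: starts 15:50 at or after OP8 ends 13:30 → clear.
OP7: starts 17:20 at or after OP8 ends 13:30 → clear.
OP8 overlaps OP3.

No — it overlaps OP3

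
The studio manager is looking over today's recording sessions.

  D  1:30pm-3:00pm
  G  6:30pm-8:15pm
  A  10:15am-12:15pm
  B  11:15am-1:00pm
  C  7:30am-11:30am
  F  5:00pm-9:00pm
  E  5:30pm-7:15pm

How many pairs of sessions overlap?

Check each pair: they overlap iff neither finishes before the other starts.
Sorted by start: C, A, B, D, F, E, G.
A starts before C ends → C and A overlap.
B starts before C ends → C and B overlap.
D starts after C ends; C is clear from here.
B starts before A ends → A and B overlap.
D starts after A ends; A is clear from here.
D starts after B ends; B is clear from here.
F starts after D ends; D is clear from here.
E starts before F ends → F and E overlap.
G starts before F ends → F and G overlap.
G starts before E ends → E and G overlap.
Overlapping pairs: A & B, A & C, B & C, E & F, E & G, F & G — 6 in total.

6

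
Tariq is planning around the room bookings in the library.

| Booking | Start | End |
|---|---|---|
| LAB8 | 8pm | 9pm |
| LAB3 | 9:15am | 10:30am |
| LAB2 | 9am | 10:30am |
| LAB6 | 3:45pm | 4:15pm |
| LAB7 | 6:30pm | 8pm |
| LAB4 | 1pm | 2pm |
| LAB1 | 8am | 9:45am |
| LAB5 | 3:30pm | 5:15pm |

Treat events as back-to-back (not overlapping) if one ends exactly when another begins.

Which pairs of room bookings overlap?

LAB1 & LAB2, LAB1 & LAB3, LAB2 & LAB3, LAB5 & LAB6

Check each pair: they overlap iff neither finishes before the other starts.
Sorted by start: LAB1, LAB2, LAB3, LAB4, LAB5, LAB6, LAB7, LAB8.
LAB2 starts before LAB1 ends → LAB1 and LAB2 overlap.
LAB3 starts before LAB1 ends → LAB1 and LAB3 overlap.
LAB4 starts after LAB1 ends — done with LAB1.
LAB3 starts before LAB2 ends → LAB2 and LAB3 overlap.
LAB4 starts after LAB2 ends — done with LAB2.
LAB4 starts after LAB3 ends — done with LAB3.
LAB5 starts after LAB4 ends — done with LAB4.
LAB6 starts before LAB5 ends → LAB5 and LAB6 overlap.
LAB7 starts after LAB5 ends — done with LAB5.
LAB7 starts after LAB6 ends — done with LAB6.
LAB8 starts exactly when LAB7 ends (back-to-back, no overlap).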